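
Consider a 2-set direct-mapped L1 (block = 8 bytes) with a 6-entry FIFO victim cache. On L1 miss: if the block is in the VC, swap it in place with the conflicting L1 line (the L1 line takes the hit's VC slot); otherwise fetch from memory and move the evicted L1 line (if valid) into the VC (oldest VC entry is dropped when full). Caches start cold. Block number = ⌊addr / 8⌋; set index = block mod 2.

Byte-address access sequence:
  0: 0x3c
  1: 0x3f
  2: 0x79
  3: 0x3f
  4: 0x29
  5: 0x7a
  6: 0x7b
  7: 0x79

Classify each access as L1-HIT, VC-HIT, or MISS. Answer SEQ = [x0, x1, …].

  [0] addr=0x3c blk=7 s=1: MISS | VC []
  [1] addr=0x3f blk=7 s=1: L1-HIT | VC []
  [2] addr=0x79 blk=15 s=1: MISS | VC [7]
  [3] addr=0x3f blk=7 s=1: VC-HIT | VC [15]
  [4] addr=0x29 blk=5 s=1: MISS | VC [15, 7]
  [5] addr=0x7a blk=15 s=1: VC-HIT | VC [5, 7]
  [6] addr=0x7b blk=15 s=1: L1-HIT | VC [5, 7]
  [7] addr=0x79 blk=15 s=1: L1-HIT | VC [5, 7]

SEQ = [MISS, L1-HIT, MISS, VC-HIT, MISS, VC-HIT, L1-HIT, L1-HIT]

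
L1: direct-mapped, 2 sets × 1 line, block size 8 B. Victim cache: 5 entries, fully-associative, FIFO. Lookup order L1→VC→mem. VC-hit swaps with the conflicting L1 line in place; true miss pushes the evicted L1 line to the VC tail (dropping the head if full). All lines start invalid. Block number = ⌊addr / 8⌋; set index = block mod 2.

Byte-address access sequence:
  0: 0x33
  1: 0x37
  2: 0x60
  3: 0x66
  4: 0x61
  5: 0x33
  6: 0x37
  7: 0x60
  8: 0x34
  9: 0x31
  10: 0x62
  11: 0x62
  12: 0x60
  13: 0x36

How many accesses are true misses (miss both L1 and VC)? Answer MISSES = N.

#0 0x33→b6/s0 MISS; vc=[]
#1 0x37→b6/s0 L1-HIT; vc=[]
#2 0x60→b12/s0 MISS; vc=[6]
#3 0x66→b12/s0 L1-HIT; vc=[6]
#4 0x61→b12/s0 L1-HIT; vc=[6]
#5 0x33→b6/s0 VC-HIT; vc=[12]
#6 0x37→b6/s0 L1-HIT; vc=[12]
#7 0x60→b12/s0 VC-HIT; vc=[6]
#8 0x34→b6/s0 VC-HIT; vc=[12]
#9 0x31→b6/s0 L1-HIT; vc=[12]
#10 0x62→b12/s0 VC-HIT; vc=[6]
#11 0x62→b12/s0 L1-HIT; vc=[6]
#12 0x60→b12/s0 L1-HIT; vc=[6]
#13 0x36→b6/s0 VC-HIT; vc=[12]

MISSES = 2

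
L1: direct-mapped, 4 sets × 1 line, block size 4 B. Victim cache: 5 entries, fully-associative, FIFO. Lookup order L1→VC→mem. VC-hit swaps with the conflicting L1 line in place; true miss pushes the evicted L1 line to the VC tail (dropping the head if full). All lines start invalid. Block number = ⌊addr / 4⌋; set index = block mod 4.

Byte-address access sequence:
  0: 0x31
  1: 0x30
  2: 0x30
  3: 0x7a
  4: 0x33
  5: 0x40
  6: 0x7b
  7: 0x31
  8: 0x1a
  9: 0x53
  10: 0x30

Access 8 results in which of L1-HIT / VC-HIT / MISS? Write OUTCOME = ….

  [0] addr=0x31 blk=12 s=0: MISS | VC []
  [1] addr=0x30 blk=12 s=0: L1-HIT | VC []
  [2] addr=0x30 blk=12 s=0: L1-HIT | VC []
  [3] addr=0x7a blk=30 s=2: MISS | VC []
  [4] addr=0x33 blk=12 s=0: L1-HIT | VC []
  [5] addr=0x40 blk=16 s=0: MISS | VC [12]
  [6] addr=0x7b blk=30 s=2: L1-HIT | VC [12]
  [7] addr=0x31 blk=12 s=0: VC-HIT | VC [16]
  [8] addr=0x1a blk=6 s=2: MISS | VC [16, 30]
  [9] addr=0x53 blk=20 s=0: MISS | VC [16, 30, 12]
  [10] addr=0x30 blk=12 s=0: VC-HIT | VC [16, 30, 20]

OUTCOME = MISS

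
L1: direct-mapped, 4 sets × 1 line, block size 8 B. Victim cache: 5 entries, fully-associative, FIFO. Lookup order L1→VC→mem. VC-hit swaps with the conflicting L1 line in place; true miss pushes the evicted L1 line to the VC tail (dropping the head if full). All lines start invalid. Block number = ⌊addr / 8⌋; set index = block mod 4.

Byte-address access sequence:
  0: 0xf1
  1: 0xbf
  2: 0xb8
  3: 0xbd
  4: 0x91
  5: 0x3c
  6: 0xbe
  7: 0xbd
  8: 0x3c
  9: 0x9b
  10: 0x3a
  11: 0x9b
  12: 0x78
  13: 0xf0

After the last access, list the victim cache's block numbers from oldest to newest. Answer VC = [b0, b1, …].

  [0] addr=0xf1 blk=30 s=2: MISS | VC []
  [1] addr=0xbf blk=23 s=3: MISS | VC []
  [2] addr=0xb8 blk=23 s=3: L1-HIT | VC []
  [3] addr=0xbd blk=23 s=3: L1-HIT | VC []
  [4] addr=0x91 blk=18 s=2: MISS | VC [30]
  [5] addr=0x3c blk=7 s=3: MISS | VC [30, 23]
  [6] addr=0xbe blk=23 s=3: VC-HIT | VC [30, 7]
  [7] addr=0xbd blk=23 s=3: L1-HIT | VC [30, 7]
  [8] addr=0x3c blk=7 s=3: VC-HIT | VC [30, 23]
  [9] addr=0x9b blk=19 s=3: MISS | VC [30, 23, 7]
  [10] addr=0x3a blk=7 s=3: VC-HIT | VC [30, 23, 19]
  [11] addr=0x9b blk=19 s=3: VC-HIT | VC [30, 23, 7]
  [12] addr=0x78 blk=15 s=3: MISS | VC [30, 23, 7, 19]
  [13] addr=0xf0 blk=30 s=2: VC-HIT | VC [18, 23, 7, 19]

VC = [18, 23, 7, 19]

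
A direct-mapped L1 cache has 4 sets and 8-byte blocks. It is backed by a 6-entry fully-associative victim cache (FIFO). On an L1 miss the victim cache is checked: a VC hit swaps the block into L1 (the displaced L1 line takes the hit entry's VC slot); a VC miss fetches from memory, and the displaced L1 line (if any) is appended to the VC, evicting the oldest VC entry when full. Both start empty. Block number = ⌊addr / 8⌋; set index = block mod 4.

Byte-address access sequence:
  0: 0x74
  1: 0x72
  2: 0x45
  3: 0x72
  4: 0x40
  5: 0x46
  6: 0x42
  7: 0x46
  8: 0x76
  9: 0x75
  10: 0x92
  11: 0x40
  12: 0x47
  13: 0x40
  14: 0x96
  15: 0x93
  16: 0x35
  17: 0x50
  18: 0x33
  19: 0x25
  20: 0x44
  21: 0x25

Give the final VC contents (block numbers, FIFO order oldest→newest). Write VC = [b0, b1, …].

VC = [14, 18, 10, 8]

  [0] addr=0x74 blk=14 s=2: MISS | VC []
  [1] addr=0x72 blk=14 s=2: L1-HIT | VC []
  [2] addr=0x45 blk=8 s=0: MISS | VC []
  [3] addr=0x72 blk=14 s=2: L1-HIT | VC []
  [4] addr=0x40 blk=8 s=0: L1-HIT | VC []
  [5] addr=0x46 blk=8 s=0: L1-HIT | VC []
  [6] addr=0x42 blk=8 s=0: L1-HIT | VC []
  [7] addr=0x46 blk=8 s=0: L1-HIT | VC []
  [8] addr=0x76 blk=14 s=2: L1-HIT | VC []
  [9] addr=0x75 blk=14 s=2: L1-HIT | VC []
  [10] addr=0x92 blk=18 s=2: MISS | VC [14]
  [11] addr=0x40 blk=8 s=0: L1-HIT | VC [14]
  [12] addr=0x47 blk=8 s=0: L1-HIT | VC [14]
  [13] addr=0x40 blk=8 s=0: L1-HIT | VC [14]
  [14] addr=0x96 blk=18 s=2: L1-HIT | VC [14]
  [15] addr=0x93 blk=18 s=2: L1-HIT | VC [14]
  [16] addr=0x35 blk=6 s=2: MISS | VC [14, 18]
  [17] addr=0x50 blk=10 s=2: MISS | VC [14, 18, 6]
  [18] addr=0x33 blk=6 s=2: VC-HIT | VC [14, 18, 10]
  [19] addr=0x25 blk=4 s=0: MISS | VC [14, 18, 10, 8]
  [20] addr=0x44 blk=8 s=0: VC-HIT | VC [14, 18, 10, 4]
  [21] addr=0x25 blk=4 s=0: VC-HIT | VC [14, 18, 10, 8]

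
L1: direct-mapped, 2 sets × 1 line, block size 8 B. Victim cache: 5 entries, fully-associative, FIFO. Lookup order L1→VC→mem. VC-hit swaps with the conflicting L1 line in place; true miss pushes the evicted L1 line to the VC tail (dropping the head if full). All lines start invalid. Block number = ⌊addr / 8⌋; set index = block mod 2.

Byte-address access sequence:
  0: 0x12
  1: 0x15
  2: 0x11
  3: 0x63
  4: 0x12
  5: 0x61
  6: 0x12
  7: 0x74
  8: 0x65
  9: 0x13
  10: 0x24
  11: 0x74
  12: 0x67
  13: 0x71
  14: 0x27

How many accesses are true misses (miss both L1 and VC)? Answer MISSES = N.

MISSES = 4

0: 0x12 (blk 2, set 0) → MISS  vc=[]
1: 0x15 (blk 2, set 0) → L1-HIT  vc=[]
2: 0x11 (blk 2, set 0) → L1-HIT  vc=[]
3: 0x63 (blk 12, set 0) → MISS  vc=[2]
4: 0x12 (blk 2, set 0) → VC-HIT  vc=[12]
5: 0x61 (blk 12, set 0) → VC-HIT  vc=[2]
6: 0x12 (blk 2, set 0) → VC-HIT  vc=[12]
7: 0x74 (blk 14, set 0) → MISS  vc=[12, 2]
8: 0x65 (blk 12, set 0) → VC-HIT  vc=[14, 2]
9: 0x13 (blk 2, set 0) → VC-HIT  vc=[14, 12]
10: 0x24 (blk 4, set 0) → MISS  vc=[14, 12, 2]
11: 0x74 (blk 14, set 0) → VC-HIT  vc=[4, 12, 2]
12: 0x67 (blk 12, set 0) → VC-HIT  vc=[4, 14, 2]
13: 0x71 (blk 14, set 0) → VC-HIT  vc=[4, 12, 2]
14: 0x27 (blk 4, set 0) → VC-HIT  vc=[14, 12, 2]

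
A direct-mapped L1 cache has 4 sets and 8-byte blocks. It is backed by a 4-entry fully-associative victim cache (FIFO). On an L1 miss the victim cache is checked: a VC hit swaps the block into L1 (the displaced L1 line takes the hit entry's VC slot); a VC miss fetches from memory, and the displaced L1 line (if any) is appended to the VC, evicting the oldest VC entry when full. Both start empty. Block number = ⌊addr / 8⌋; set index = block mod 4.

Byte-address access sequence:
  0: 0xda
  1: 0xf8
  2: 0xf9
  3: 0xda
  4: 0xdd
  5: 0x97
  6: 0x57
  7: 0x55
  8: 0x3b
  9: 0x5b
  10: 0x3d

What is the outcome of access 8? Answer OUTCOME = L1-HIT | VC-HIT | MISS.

#0 0xda→b27/s3 MISS; vc=[]
#1 0xf8→b31/s3 MISS; vc=[27]
#2 0xf9→b31/s3 L1-HIT; vc=[27]
#3 0xda→b27/s3 VC-HIT; vc=[31]
#4 0xdd→b27/s3 L1-HIT; vc=[31]
#5 0x97→b18/s2 MISS; vc=[31]
#6 0x57→b10/s2 MISS; vc=[31,18]
#7 0x55→b10/s2 L1-HIT; vc=[31,18]
#8 0x3b→b7/s3 MISS; vc=[31,18,27]
#9 0x5b→b11/s3 MISS; vc=[31,18,27,7]
#10 0x3d→b7/s3 VC-HIT; vc=[31,18,27,11]

OUTCOME = MISS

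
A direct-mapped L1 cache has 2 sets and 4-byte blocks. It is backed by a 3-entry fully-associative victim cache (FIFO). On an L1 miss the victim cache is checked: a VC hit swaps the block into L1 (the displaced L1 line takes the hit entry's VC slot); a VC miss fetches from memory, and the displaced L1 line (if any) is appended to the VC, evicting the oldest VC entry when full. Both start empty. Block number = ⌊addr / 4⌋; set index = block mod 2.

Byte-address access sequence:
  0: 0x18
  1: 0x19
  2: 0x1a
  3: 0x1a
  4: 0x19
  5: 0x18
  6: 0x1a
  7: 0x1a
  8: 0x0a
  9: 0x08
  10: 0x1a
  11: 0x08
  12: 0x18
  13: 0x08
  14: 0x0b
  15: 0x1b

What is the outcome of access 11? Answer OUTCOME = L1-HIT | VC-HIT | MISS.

OUTCOME = VC-HIT

0: 0x18 (blk 6, set 0) → MISS  vc=[]
1: 0x19 (blk 6, set 0) → L1-HIT  vc=[]
2: 0x1a (blk 6, set 0) → L1-HIT  vc=[]
3: 0x1a (blk 6, set 0) → L1-HIT  vc=[]
4: 0x19 (blk 6, set 0) → L1-HIT  vc=[]
5: 0x18 (blk 6, set 0) → L1-HIT  vc=[]
6: 0x1a (blk 6, set 0) → L1-HIT  vc=[]
7: 0x1a (blk 6, set 0) → L1-HIT  vc=[]
8: 0xa (blk 2, set 0) → MISS  vc=[6]
9: 0x8 (blk 2, set 0) → L1-HIT  vc=[6]
10: 0x1a (blk 6, set 0) → VC-HIT  vc=[2]
11: 0x8 (blk 2, set 0) → VC-HIT  vc=[6]
12: 0x18 (blk 6, set 0) → VC-HIT  vc=[2]
13: 0x8 (blk 2, set 0) → VC-HIT  vc=[6]
14: 0xb (blk 2, set 0) → L1-HIT  vc=[6]
15: 0x1b (blk 6, set 0) → VC-HIT  vc=[2]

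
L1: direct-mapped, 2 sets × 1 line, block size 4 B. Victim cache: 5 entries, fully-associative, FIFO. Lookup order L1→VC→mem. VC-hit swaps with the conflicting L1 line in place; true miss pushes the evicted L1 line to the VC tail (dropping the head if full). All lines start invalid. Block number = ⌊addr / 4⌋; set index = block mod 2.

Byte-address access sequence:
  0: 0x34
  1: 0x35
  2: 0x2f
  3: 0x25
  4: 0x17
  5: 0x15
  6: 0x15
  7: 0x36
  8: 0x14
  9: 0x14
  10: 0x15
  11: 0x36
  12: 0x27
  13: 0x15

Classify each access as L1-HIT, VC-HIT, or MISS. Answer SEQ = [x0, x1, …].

SEQ = [MISS, L1-HIT, MISS, MISS, MISS, L1-HIT, L1-HIT, VC-HIT, VC-HIT, L1-HIT, L1-HIT, VC-HIT, VC-HIT, VC-HIT]

#0 0x34→b13/s1 MISS; vc=[]
#1 0x35→b13/s1 L1-HIT; vc=[]
#2 0x2f→b11/s1 MISS; vc=[13]
#3 0x25→b9/s1 MISS; vc=[13,11]
#4 0x17→b5/s1 MISS; vc=[13,11,9]
#5 0x15→b5/s1 L1-HIT; vc=[13,11,9]
#6 0x15→b5/s1 L1-HIT; vc=[13,11,9]
#7 0x36→b13/s1 VC-HIT; vc=[5,11,9]
#8 0x14→b5/s1 VC-HIT; vc=[13,11,9]
#9 0x14→b5/s1 L1-HIT; vc=[13,11,9]
#10 0x15→b5/s1 L1-HIT; vc=[13,11,9]
#11 0x36→b13/s1 VC-HIT; vc=[5,11,9]
#12 0x27→b9/s1 VC-HIT; vc=[5,11,13]
#13 0x15→b5/s1 VC-HIT; vc=[9,11,13]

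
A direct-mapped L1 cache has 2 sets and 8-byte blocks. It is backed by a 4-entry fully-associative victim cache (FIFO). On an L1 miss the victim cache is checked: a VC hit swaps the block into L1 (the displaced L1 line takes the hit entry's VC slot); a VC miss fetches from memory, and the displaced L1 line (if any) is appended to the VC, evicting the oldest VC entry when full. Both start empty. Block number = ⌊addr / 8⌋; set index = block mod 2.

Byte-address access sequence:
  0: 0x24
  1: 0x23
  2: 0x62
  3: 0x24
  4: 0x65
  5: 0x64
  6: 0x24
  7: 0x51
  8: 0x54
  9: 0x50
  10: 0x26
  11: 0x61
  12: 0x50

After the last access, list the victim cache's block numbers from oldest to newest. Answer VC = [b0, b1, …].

VC = [4, 12]

#0 0x24→b4/s0 MISS; vc=[]
#1 0x23→b4/s0 L1-HIT; vc=[]
#2 0x62→b12/s0 MISS; vc=[4]
#3 0x24→b4/s0 VC-HIT; vc=[12]
#4 0x65→b12/s0 VC-HIT; vc=[4]
#5 0x64→b12/s0 L1-HIT; vc=[4]
#6 0x24→b4/s0 VC-HIT; vc=[12]
#7 0x51→b10/s0 MISS; vc=[12,4]
#8 0x54→b10/s0 L1-HIT; vc=[12,4]
#9 0x50→b10/s0 L1-HIT; vc=[12,4]
#10 0x26→b4/s0 VC-HIT; vc=[12,10]
#11 0x61→b12/s0 VC-HIT; vc=[4,10]
#12 0x50→b10/s0 VC-HIT; vc=[4,12]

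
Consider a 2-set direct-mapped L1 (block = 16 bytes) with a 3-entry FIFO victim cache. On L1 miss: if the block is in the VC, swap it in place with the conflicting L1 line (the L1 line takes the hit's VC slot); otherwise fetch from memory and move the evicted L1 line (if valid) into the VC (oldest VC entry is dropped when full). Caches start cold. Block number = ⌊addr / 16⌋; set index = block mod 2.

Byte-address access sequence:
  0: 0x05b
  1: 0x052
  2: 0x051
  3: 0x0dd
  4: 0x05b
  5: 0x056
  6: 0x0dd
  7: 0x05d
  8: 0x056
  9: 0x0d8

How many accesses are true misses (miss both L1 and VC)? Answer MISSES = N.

MISSES = 2

0: 0x5b (blk 5, set 1) → MISS  vc=[]
1: 0x52 (blk 5, set 1) → L1-HIT  vc=[]
2: 0x51 (blk 5, set 1) → L1-HIT  vc=[]
3: 0xdd (blk 13, set 1) → MISS  vc=[5]
4: 0x5b (blk 5, set 1) → VC-HIT  vc=[13]
5: 0x56 (blk 5, set 1) → L1-HIT  vc=[13]
6: 0xdd (blk 13, set 1) → VC-HIT  vc=[5]
7: 0x5d (blk 5, set 1) → VC-HIT  vc=[13]
8: 0x56 (blk 5, set 1) → L1-HIT  vc=[13]
9: 0xd8 (blk 13, set 1) → VC-HIT  vc=[5]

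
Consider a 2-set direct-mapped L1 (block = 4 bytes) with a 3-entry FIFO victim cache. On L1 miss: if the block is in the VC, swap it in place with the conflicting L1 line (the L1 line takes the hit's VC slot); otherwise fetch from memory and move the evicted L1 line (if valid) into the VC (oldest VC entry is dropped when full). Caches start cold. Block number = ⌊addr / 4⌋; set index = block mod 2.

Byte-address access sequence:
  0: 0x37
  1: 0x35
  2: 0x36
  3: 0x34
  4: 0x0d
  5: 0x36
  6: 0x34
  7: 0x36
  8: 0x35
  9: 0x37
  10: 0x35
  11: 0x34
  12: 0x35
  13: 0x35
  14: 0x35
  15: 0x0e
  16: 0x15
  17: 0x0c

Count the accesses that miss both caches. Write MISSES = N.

0: 0x37 (blk 13, set 1) → MISS  vc=[]
1: 0x35 (blk 13, set 1) → L1-HIT  vc=[]
2: 0x36 (blk 13, set 1) → L1-HIT  vc=[]
3: 0x34 (blk 13, set 1) → L1-HIT  vc=[]
4: 0xd (blk 3, set 1) → MISS  vc=[13]
5: 0x36 (blk 13, set 1) → VC-HIT  vc=[3]
6: 0x34 (blk 13, set 1) → L1-HIT  vc=[3]
7: 0x36 (blk 13, set 1) → L1-HIT  vc=[3]
8: 0x35 (blk 13, set 1) → L1-HIT  vc=[3]
9: 0x37 (blk 13, set 1) → L1-HIT  vc=[3]
10: 0x35 (blk 13, set 1) → L1-HIT  vc=[3]
11: 0x34 (blk 13, set 1) → L1-HIT  vc=[3]
12: 0x35 (blk 13, set 1) → L1-HIT  vc=[3]
13: 0x35 (blk 13, set 1) → L1-HIT  vc=[3]
14: 0x35 (blk 13, set 1) → L1-HIT  vc=[3]
15: 0xe (blk 3, set 1) → VC-HIT  vc=[13]
16: 0x15 (blk 5, set 1) → MISS  vc=[13, 3]
17: 0xc (blk 3, set 1) → VC-HIT  vc=[13, 5]

MISSES = 3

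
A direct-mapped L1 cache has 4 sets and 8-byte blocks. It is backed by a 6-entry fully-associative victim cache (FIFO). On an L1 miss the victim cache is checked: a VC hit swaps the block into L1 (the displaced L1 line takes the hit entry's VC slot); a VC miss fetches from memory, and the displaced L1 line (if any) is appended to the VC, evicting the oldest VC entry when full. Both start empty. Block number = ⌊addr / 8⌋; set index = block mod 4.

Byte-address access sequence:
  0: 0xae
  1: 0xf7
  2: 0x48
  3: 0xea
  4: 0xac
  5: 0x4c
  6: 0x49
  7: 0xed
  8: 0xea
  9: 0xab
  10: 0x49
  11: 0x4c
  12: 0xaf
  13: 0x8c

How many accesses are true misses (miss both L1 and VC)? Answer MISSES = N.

  [0] addr=0xae blk=21 s=1: MISS | VC []
  [1] addr=0xf7 blk=30 s=2: MISS | VC []
  [2] addr=0x48 blk=9 s=1: MISS | VC [21]
  [3] addr=0xea blk=29 s=1: MISS | VC [21, 9]
  [4] addr=0xac blk=21 s=1: VC-HIT | VC [29, 9]
  [5] addr=0x4c blk=9 s=1: VC-HIT | VC [29, 21]
  [6] addr=0x49 blk=9 s=1: L1-HIT | VC [29, 21]
  [7] addr=0xed blk=29 s=1: VC-HIT | VC [9, 21]
  [8] addr=0xea blk=29 s=1: L1-HIT | VC [9, 21]
  [9] addr=0xab blk=21 s=1: VC-HIT | VC [9, 29]
  [10] addr=0x49 blk=9 s=1: VC-HIT | VC [21, 29]
  [11] addr=0x4c blk=9 s=1: L1-HIT | VC [21, 29]
  [12] addr=0xaf blk=21 s=1: VC-HIT | VC [9, 29]
  [13] addr=0x8c blk=17 s=1: MISS | VC [9, 29, 21]

MISSES = 5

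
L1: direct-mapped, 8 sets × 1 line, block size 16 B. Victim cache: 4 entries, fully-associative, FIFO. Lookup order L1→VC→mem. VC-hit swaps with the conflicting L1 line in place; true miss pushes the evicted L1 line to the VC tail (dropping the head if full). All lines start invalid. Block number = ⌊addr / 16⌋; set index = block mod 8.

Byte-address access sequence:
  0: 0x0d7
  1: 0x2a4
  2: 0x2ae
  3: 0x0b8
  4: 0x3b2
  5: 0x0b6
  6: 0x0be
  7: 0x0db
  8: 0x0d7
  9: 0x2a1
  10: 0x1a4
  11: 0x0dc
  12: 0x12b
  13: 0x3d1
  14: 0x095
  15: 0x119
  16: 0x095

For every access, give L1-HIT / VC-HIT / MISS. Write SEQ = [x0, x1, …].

#0 0xd7→b13/s5 MISS; vc=[]
#1 0x2a4→b42/s2 MISS; vc=[]
#2 0x2ae→b42/s2 L1-HIT; vc=[]
#3 0xb8→b11/s3 MISS; vc=[]
#4 0x3b2→b59/s3 MISS; vc=[11]
#5 0xb6→b11/s3 VC-HIT; vc=[59]
#6 0xbe→b11/s3 L1-HIT; vc=[59]
#7 0xdb→b13/s5 L1-HIT; vc=[59]
#8 0xd7→b13/s5 L1-HIT; vc=[59]
#9 0x2a1→b42/s2 L1-HIT; vc=[59]
#10 0x1a4→b26/s2 MISS; vc=[59,42]
#11 0xdc→b13/s5 L1-HIT; vc=[59,42]
#12 0x12b→b18/s2 MISS; vc=[59,42,26]
#13 0x3d1→b61/s5 MISS; vc=[59,42,26,13]
#14 0x95→b9/s1 MISS; vc=[59,42,26,13]
#15 0x119→b17/s1 MISS; vc=[42,26,13,9]
#16 0x95→b9/s1 VC-HIT; vc=[42,26,13,17]

SEQ = [MISS, MISS, L1-HIT, MISS, MISS, VC-HIT, L1-HIT, L1-HIT, L1-HIT, L1-HIT, MISS, L1-HIT, MISS, MISS, MISS, MISS, VC-HIT]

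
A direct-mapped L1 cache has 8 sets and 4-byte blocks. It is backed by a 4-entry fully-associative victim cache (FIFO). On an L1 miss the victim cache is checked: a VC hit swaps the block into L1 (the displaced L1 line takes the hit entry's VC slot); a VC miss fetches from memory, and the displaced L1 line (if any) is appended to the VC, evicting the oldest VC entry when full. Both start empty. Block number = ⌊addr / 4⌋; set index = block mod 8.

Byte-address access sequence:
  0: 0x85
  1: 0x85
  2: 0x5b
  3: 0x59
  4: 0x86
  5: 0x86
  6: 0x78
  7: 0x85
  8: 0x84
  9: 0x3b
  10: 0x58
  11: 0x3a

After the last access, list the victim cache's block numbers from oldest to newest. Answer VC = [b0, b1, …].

#0 0x85→b33/s1 MISS; vc=[]
#1 0x85→b33/s1 L1-HIT; vc=[]
#2 0x5b→b22/s6 MISS; vc=[]
#3 0x59→b22/s6 L1-HIT; vc=[]
#4 0x86→b33/s1 L1-HIT; vc=[]
#5 0x86→b33/s1 L1-HIT; vc=[]
#6 0x78→b30/s6 MISS; vc=[22]
#7 0x85→b33/s1 L1-HIT; vc=[22]
#8 0x84→b33/s1 L1-HIT; vc=[22]
#9 0x3b→b14/s6 MISS; vc=[22,30]
#10 0x58→b22/s6 VC-HIT; vc=[14,30]
#11 0x3a→b14/s6 VC-HIT; vc=[22,30]

VC = [22, 30]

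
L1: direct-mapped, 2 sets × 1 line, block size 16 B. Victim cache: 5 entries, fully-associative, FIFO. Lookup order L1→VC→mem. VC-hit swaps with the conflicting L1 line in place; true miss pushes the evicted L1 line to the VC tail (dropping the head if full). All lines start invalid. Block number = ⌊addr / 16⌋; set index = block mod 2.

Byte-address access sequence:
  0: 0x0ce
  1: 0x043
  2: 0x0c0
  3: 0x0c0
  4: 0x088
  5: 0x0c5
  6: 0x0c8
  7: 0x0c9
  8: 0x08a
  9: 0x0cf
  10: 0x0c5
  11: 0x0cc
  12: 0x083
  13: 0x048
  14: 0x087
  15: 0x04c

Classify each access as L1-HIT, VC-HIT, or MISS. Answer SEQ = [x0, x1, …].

#0 0xce→b12/s0 MISS; vc=[]
#1 0x43→b4/s0 MISS; vc=[12]
#2 0xc0→b12/s0 VC-HIT; vc=[4]
#3 0xc0→b12/s0 L1-HIT; vc=[4]
#4 0x88→b8/s0 MISS; vc=[4,12]
#5 0xc5→b12/s0 VC-HIT; vc=[4,8]
#6 0xc8→b12/s0 L1-HIT; vc=[4,8]
#7 0xc9→b12/s0 L1-HIT; vc=[4,8]
#8 0x8a→b8/s0 VC-HIT; vc=[4,12]
#9 0xcf→b12/s0 VC-HIT; vc=[4,8]
#10 0xc5→b12/s0 L1-HIT; vc=[4,8]
#11 0xcc→b12/s0 L1-HIT; vc=[4,8]
#12 0x83→b8/s0 VC-HIT; vc=[4,12]
#13 0x48→b4/s0 VC-HIT; vc=[8,12]
#14 0x87→b8/s0 VC-HIT; vc=[4,12]
#15 0x4c→b4/s0 VC-HIT; vc=[8,12]

SEQ = [MISS, MISS, VC-HIT, L1-HIT, MISS, VC-HIT, L1-HIT, L1-HIT, VC-HIT, VC-HIT, L1-HIT, L1-HIT, VC-HIT, VC-HIT, VC-HIT, VC-HIT]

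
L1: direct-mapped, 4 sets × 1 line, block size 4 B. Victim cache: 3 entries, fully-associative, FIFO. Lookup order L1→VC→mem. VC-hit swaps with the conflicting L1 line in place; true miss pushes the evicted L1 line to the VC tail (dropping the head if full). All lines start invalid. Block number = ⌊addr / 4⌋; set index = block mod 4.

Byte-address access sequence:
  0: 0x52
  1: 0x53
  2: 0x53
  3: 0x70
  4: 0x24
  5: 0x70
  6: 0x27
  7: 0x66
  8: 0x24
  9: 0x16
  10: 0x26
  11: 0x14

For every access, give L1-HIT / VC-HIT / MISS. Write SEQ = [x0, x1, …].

  [0] addr=0x52 blk=20 s=0: MISS | VC []
  [1] addr=0x53 blk=20 s=0: L1-HIT | VC []
  [2] addr=0x53 blk=20 s=0: L1-HIT | VC []
  [3] addr=0x70 blk=28 s=0: MISS | VC [20]
  [4] addr=0x24 blk=9 s=1: MISS | VC [20]
  [5] addr=0x70 blk=28 s=0: L1-HIT | VC [20]
  [6] addr=0x27 blk=9 s=1: L1-HIT | VC [20]
  [7] addr=0x66 blk=25 s=1: MISS | VC [20, 9]
  [8] addr=0x24 blk=9 s=1: VC-HIT | VC [20, 25]
  [9] addr=0x16 blk=5 s=1: MISS | VC [20, 25, 9]
  [10] addr=0x26 blk=9 s=1: VC-HIT | VC [20, 25, 5]
  [11] addr=0x14 blk=5 s=1: VC-HIT | VC [20, 25, 9]

SEQ = [MISS, L1-HIT, L1-HIT, MISS, MISS, L1-HIT, L1-HIT, MISS, VC-HIT, MISS, VC-HIT, VC-HIT]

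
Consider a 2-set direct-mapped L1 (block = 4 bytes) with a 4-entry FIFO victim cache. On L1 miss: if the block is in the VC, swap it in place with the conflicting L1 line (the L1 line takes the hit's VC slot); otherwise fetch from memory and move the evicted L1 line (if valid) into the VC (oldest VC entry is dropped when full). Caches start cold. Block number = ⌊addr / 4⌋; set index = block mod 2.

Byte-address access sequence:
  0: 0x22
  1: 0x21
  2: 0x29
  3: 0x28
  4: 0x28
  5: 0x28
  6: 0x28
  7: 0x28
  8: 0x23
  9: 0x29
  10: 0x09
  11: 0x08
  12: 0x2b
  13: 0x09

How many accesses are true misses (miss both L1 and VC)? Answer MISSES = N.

  [0] addr=0x22 blk=8 s=0: MISS | VC []
  [1] addr=0x21 blk=8 s=0: L1-HIT | VC []
  [2] addr=0x29 blk=10 s=0: MISS | VC [8]
  [3] addr=0x28 blk=10 s=0: L1-HIT | VC [8]
  [4] addr=0x28 blk=10 s=0: L1-HIT | VC [8]
  [5] addr=0x28 blk=10 s=0: L1-HIT | VC [8]
  [6] addr=0x28 blk=10 s=0: L1-HIT | VC [8]
  [7] addr=0x28 blk=10 s=0: L1-HIT | VC [8]
  [8] addr=0x23 blk=8 s=0: VC-HIT | VC [10]
  [9] addr=0x29 blk=10 s=0: VC-HIT | VC [8]
  [10] addr=0x9 blk=2 s=0: MISS | VC [8, 10]
  [11] addr=0x8 blk=2 s=0: L1-HIT | VC [8, 10]
  [12] addr=0x2b blk=10 s=0: VC-HIT | VC [8, 2]
  [13] addr=0x9 blk=2 s=0: VC-HIT | VC [8, 10]

MISSES = 3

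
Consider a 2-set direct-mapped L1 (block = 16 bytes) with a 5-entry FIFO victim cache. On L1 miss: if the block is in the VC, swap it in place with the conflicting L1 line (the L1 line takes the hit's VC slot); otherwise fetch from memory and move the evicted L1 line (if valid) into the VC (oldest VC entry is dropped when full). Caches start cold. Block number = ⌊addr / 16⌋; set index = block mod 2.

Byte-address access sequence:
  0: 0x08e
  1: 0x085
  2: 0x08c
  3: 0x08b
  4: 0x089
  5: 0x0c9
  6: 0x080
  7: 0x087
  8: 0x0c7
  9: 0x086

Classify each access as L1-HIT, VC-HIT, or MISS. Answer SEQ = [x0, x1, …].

SEQ = [MISS, L1-HIT, L1-HIT, L1-HIT, L1-HIT, MISS, VC-HIT, L1-HIT, VC-HIT, VC-HIT]

#0 0x8e→b8/s0 MISS; vc=[]
#1 0x85→b8/s0 L1-HIT; vc=[]
#2 0x8c→b8/s0 L1-HIT; vc=[]
#3 0x8b→b8/s0 L1-HIT; vc=[]
#4 0x89→b8/s0 L1-HIT; vc=[]
#5 0xc9→b12/s0 MISS; vc=[8]
#6 0x80→b8/s0 VC-HIT; vc=[12]
#7 0x87→b8/s0 L1-HIT; vc=[12]
#8 0xc7→b12/s0 VC-HIT; vc=[8]
#9 0x86→b8/s0 VC-HIT; vc=[12]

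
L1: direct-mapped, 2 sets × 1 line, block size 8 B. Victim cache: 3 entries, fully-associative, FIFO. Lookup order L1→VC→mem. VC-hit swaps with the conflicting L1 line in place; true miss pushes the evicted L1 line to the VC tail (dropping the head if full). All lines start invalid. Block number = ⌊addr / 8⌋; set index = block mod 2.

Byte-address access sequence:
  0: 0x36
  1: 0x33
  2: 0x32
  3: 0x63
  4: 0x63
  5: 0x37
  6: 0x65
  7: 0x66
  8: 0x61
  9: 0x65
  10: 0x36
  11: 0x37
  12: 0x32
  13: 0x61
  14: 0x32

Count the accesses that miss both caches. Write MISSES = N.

0: 0x36 (blk 6, set 0) → MISS  vc=[]
1: 0x33 (blk 6, set 0) → L1-HIT  vc=[]
2: 0x32 (blk 6, set 0) → L1-HIT  vc=[]
3: 0x63 (blk 12, set 0) → MISS  vc=[6]
4: 0x63 (blk 12, set 0) → L1-HIT  vc=[6]
5: 0x37 (blk 6, set 0) → VC-HIT  vc=[12]
6: 0x65 (blk 12, set 0) → VC-HIT  vc=[6]
7: 0x66 (blk 12, set 0) → L1-HIT  vc=[6]
8: 0x61 (blk 12, set 0) → L1-HIT  vc=[6]
9: 0x65 (blk 12, set 0) → L1-HIT  vc=[6]
10: 0x36 (blk 6, set 0) → VC-HIT  vc=[12]
11: 0x37 (blk 6, set 0) → L1-HIT  vc=[12]
12: 0x32 (blk 6, set 0) → L1-HIT  vc=[12]
13: 0x61 (blk 12, set 0) → VC-HIT  vc=[6]
14: 0x32 (blk 6, set 0) → VC-HIT  vc=[12]

MISSES = 2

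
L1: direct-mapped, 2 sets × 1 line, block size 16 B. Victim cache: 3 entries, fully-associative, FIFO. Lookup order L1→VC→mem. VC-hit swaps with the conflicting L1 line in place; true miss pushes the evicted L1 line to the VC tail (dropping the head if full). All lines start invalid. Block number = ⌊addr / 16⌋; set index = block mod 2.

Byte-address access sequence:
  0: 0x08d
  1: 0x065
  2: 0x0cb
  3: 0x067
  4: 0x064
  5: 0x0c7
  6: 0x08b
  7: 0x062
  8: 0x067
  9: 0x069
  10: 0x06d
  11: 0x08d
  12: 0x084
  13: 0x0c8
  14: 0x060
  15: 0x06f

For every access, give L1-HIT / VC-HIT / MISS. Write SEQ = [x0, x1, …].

SEQ = [MISS, MISS, MISS, VC-HIT, L1-HIT, VC-HIT, VC-HIT, VC-HIT, L1-HIT, L1-HIT, L1-HIT, VC-HIT, L1-HIT, VC-HIT, VC-HIT, L1-HIT]

0: 0x8d (blk 8, set 0) → MISS  vc=[]
1: 0x65 (blk 6, set 0) → MISS  vc=[8]
2: 0xcb (blk 12, set 0) → MISS  vc=[8, 6]
3: 0x67 (blk 6, set 0) → VC-HIT  vc=[8, 12]
4: 0x64 (blk 6, set 0) → L1-HIT  vc=[8, 12]
5: 0xc7 (blk 12, set 0) → VC-HIT  vc=[8, 6]
6: 0x8b (blk 8, set 0) → VC-HIT  vc=[12, 6]
7: 0x62 (blk 6, set 0) → VC-HIT  vc=[12, 8]
8: 0x67 (blk 6, set 0) → L1-HIT  vc=[12, 8]
9: 0x69 (blk 6, set 0) → L1-HIT  vc=[12, 8]
10: 0x6d (blk 6, set 0) → L1-HIT  vc=[12, 8]
11: 0x8d (blk 8, set 0) → VC-HIT  vc=[12, 6]
12: 0x84 (blk 8, set 0) → L1-HIT  vc=[12, 6]
13: 0xc8 (blk 12, set 0) → VC-HIT  vc=[8, 6]
14: 0x60 (blk 6, set 0) → VC-HIT  vc=[8, 12]
15: 0x6f (blk 6, set 0) → L1-HIT  vc=[8, 12]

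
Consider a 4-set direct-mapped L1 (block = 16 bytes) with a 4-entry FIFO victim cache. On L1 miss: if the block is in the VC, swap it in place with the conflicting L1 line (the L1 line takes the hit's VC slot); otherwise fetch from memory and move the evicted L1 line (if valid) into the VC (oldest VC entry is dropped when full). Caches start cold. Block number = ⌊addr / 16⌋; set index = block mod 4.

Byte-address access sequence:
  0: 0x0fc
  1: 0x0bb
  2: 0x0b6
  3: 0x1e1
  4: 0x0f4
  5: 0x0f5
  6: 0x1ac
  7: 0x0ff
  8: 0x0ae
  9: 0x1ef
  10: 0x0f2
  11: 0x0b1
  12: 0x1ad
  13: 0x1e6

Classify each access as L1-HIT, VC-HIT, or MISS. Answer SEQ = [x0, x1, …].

  [0] addr=0xfc blk=15 s=3: MISS | VC []
  [1] addr=0xbb blk=11 s=3: MISS | VC [15]
  [2] addr=0xb6 blk=11 s=3: L1-HIT | VC [15]
  [3] addr=0x1e1 blk=30 s=2: MISS | VC [15]
  [4] addr=0xf4 blk=15 s=3: VC-HIT | VC [11]
  [5] addr=0xf5 blk=15 s=3: L1-HIT | VC [11]
  [6] addr=0x1ac blk=26 s=2: MISS | VC [11, 30]
  [7] addr=0xff blk=15 s=3: L1-HIT | VC [11, 30]
  [8] addr=0xae blk=10 s=2: MISS | VC [11, 30, 26]
  [9] addr=0x1ef blk=30 s=2: VC-HIT | VC [11, 10, 26]
  [10] addr=0xf2 blk=15 s=3: L1-HIT | VC [11, 10, 26]
  [11] addr=0xb1 blk=11 s=3: VC-HIT | VC [15, 10, 26]
  [12] addr=0x1ad blk=26 s=2: VC-HIT | VC [15, 10, 30]
  [13] addr=0x1e6 blk=30 s=2: VC-HIT | VC [15, 10, 26]

SEQ = [MISS, MISS, L1-HIT, MISS, VC-HIT, L1-HIT, MISS, L1-HIT, MISS, VC-HIT, L1-HIT, VC-HIT, VC-HIT, VC-HIT]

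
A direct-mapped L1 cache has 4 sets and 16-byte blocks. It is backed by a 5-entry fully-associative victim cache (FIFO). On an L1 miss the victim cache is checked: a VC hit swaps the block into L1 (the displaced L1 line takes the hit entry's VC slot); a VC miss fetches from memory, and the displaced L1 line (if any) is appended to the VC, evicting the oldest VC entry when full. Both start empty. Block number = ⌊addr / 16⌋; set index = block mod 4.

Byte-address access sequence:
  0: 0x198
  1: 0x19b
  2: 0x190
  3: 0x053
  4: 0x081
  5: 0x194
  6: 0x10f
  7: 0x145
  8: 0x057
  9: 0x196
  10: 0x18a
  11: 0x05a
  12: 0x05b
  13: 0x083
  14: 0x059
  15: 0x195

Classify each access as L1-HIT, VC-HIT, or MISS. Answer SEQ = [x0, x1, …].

SEQ = [MISS, L1-HIT, L1-HIT, MISS, MISS, VC-HIT, MISS, MISS, VC-HIT, VC-HIT, MISS, VC-HIT, L1-HIT, VC-HIT, L1-HIT, VC-HIT]

  [0] addr=0x198 blk=25 s=1: MISS | VC []
  [1] addr=0x19b blk=25 s=1: L1-HIT | VC []
  [2] addr=0x190 blk=25 s=1: L1-HIT | VC []
  [3] addr=0x53 blk=5 s=1: MISS | VC [25]
  [4] addr=0x81 blk=8 s=0: MISS | VC [25]
  [5] addr=0x194 blk=25 s=1: VC-HIT | VC [5]
  [6] addr=0x10f blk=16 s=0: MISS | VC [5, 8]
  [7] addr=0x145 blk=20 s=0: MISS | VC [5, 8, 16]
  [8] addr=0x57 blk=5 s=1: VC-HIT | VC [25, 8, 16]
  [9] addr=0x196 blk=25 s=1: VC-HIT | VC [5, 8, 16]
  [10] addr=0x18a blk=24 s=0: MISS | VC [5, 8, 16, 20]
  [11] addr=0x5a blk=5 s=1: VC-HIT | VC [25, 8, 16, 20]
  [12] addr=0x5b blk=5 s=1: L1-HIT | VC [25, 8, 16, 20]
  [13] addr=0x83 blk=8 s=0: VC-HIT | VC [25, 24, 16, 20]
  [14] addr=0x59 blk=5 s=1: L1-HIT | VC [25, 24, 16, 20]
  [15] addr=0x195 blk=25 s=1: VC-HIT | VC [5, 24, 16, 20]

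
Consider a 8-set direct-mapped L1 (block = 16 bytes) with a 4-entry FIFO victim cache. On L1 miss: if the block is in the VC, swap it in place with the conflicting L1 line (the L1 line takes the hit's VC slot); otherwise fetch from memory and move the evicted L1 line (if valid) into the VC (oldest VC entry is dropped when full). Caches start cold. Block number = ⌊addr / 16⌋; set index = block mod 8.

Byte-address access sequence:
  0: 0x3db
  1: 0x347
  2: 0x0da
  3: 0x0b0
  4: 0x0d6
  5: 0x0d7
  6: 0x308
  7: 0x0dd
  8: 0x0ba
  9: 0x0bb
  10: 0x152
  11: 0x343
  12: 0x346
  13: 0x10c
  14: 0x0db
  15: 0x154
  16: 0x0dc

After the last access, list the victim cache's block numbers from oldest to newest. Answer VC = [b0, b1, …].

VC = [61, 21, 48]

#0 0x3db→b61/s5 MISS; vc=[]
#1 0x347→b52/s4 MISS; vc=[]
#2 0xda→b13/s5 MISS; vc=[61]
#3 0xb0→b11/s3 MISS; vc=[61]
#4 0xd6→b13/s5 L1-HIT; vc=[61]
#5 0xd7→b13/s5 L1-HIT; vc=[61]
#6 0x308→b48/s0 MISS; vc=[61]
#7 0xdd→b13/s5 L1-HIT; vc=[61]
#8 0xba→b11/s3 L1-HIT; vc=[61]
#9 0xbb→b11/s3 L1-HIT; vc=[61]
#10 0x152→b21/s5 MISS; vc=[61,13]
#11 0x343→b52/s4 L1-HIT; vc=[61,13]
#12 0x346→b52/s4 L1-HIT; vc=[61,13]
#13 0x10c→b16/s0 MISS; vc=[61,13,48]
#14 0xdb→b13/s5 VC-HIT; vc=[61,21,48]
#15 0x154→b21/s5 VC-HIT; vc=[61,13,48]
#16 0xdc→b13/s5 VC-HIT; vc=[61,21,48]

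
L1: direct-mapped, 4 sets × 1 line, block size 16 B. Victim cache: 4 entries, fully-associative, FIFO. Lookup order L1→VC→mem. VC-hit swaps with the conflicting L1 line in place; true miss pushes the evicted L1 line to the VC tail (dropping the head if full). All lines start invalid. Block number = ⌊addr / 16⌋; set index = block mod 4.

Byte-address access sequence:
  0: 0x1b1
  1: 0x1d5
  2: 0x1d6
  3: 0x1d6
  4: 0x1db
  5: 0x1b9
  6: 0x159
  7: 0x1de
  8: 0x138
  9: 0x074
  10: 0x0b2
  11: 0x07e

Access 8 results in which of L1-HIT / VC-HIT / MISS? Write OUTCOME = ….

#0 0x1b1→b27/s3 MISS; vc=[]
#1 0x1d5→b29/s1 MISS; vc=[]
#2 0x1d6→b29/s1 L1-HIT; vc=[]
#3 0x1d6→b29/s1 L1-HIT; vc=[]
#4 0x1db→b29/s1 L1-HIT; vc=[]
#5 0x1b9→b27/s3 L1-HIT; vc=[]
#6 0x159→b21/s1 MISS; vc=[29]
#7 0x1de→b29/s1 VC-HIT; vc=[21]
#8 0x138→b19/s3 MISS; vc=[21,27]
#9 0x74→b7/s3 MISS; vc=[21,27,19]
#10 0xb2→b11/s3 MISS; vc=[21,27,19,7]
#11 0x7e→b7/s3 VC-HIT; vc=[21,27,19,11]

OUTCOME = MISS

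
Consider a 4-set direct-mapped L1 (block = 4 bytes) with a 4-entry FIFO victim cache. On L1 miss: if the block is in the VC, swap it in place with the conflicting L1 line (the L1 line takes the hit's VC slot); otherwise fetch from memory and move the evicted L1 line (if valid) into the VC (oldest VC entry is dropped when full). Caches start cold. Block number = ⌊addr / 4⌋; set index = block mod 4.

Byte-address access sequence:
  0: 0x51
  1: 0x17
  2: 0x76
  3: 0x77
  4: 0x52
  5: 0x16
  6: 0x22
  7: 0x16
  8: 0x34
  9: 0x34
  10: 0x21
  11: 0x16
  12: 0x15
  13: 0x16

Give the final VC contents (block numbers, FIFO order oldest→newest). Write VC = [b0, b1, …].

#0 0x51→b20/s0 MISS; vc=[]
#1 0x17→b5/s1 MISS; vc=[]
#2 0x76→b29/s1 MISS; vc=[5]
#3 0x77→b29/s1 L1-HIT; vc=[5]
#4 0x52→b20/s0 L1-HIT; vc=[5]
#5 0x16→b5/s1 VC-HIT; vc=[29]
#6 0x22→b8/s0 MISS; vc=[29,20]
#7 0x16→b5/s1 L1-HIT; vc=[29,20]
#8 0x34→b13/s1 MISS; vc=[29,20,5]
#9 0x34→b13/s1 L1-HIT; vc=[29,20,5]
#10 0x21→b8/s0 L1-HIT; vc=[29,20,5]
#11 0x16→b5/s1 VC-HIT; vc=[29,20,13]
#12 0x15→b5/s1 L1-HIT; vc=[29,20,13]
#13 0x16→b5/s1 L1-HIT; vc=[29,20,13]

VC = [29, 20, 13]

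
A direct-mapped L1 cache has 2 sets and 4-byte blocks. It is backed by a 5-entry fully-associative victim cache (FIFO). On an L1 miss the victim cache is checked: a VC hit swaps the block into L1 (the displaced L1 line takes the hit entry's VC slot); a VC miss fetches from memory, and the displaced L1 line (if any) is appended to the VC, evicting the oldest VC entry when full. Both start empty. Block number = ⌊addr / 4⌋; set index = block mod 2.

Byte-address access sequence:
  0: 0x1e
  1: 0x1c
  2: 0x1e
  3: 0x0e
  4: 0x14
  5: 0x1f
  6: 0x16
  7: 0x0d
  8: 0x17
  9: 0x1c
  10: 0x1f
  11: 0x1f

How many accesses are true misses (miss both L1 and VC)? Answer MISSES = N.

0: 0x1e (blk 7, set 1) → MISS  vc=[]
1: 0x1c (blk 7, set 1) → L1-HIT  vc=[]
2: 0x1e (blk 7, set 1) → L1-HIT  vc=[]
3: 0xe (blk 3, set 1) → MISS  vc=[7]
4: 0x14 (blk 5, set 1) → MISS  vc=[7, 3]
5: 0x1f (blk 7, set 1) → VC-HIT  vc=[5, 3]
6: 0x16 (blk 5, set 1) → VC-HIT  vc=[7, 3]
7: 0xd (blk 3, set 1) → VC-HIT  vc=[7, 5]
8: 0x17 (blk 5, set 1) → VC-HIT  vc=[7, 3]
9: 0x1c (blk 7, set 1) → VC-HIT  vc=[5, 3]
10: 0x1f (blk 7, set 1) → L1-HIT  vc=[5, 3]
11: 0x1f (blk 7, set 1) → L1-HIT  vc=[5, 3]

MISSES = 3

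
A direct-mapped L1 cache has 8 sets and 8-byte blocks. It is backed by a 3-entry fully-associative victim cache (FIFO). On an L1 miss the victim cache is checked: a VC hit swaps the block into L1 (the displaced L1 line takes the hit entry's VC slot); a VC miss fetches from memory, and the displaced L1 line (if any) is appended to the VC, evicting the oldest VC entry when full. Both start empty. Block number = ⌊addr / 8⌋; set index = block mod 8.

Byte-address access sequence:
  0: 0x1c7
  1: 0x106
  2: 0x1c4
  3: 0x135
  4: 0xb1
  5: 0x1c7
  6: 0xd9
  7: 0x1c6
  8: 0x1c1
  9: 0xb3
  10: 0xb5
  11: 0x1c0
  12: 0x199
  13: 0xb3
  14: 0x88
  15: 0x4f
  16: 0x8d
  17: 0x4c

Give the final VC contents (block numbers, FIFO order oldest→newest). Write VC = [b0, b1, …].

#0 0x1c7→b56/s0 MISS; vc=[]
#1 0x106→b32/s0 MISS; vc=[56]
#2 0x1c4→b56/s0 VC-HIT; vc=[32]
#3 0x135→b38/s6 MISS; vc=[32]
#4 0xb1→b22/s6 MISS; vc=[32,38]
#5 0x1c7→b56/s0 L1-HIT; vc=[32,38]
#6 0xd9→b27/s3 MISS; vc=[32,38]
#7 0x1c6→b56/s0 L1-HIT; vc=[32,38]
#8 0x1c1→b56/s0 L1-HIT; vc=[32,38]
#9 0xb3→b22/s6 L1-HIT; vc=[32,38]
#10 0xb5→b22/s6 L1-HIT; vc=[32,38]
#11 0x1c0→b56/s0 L1-HIT; vc=[32,38]
#12 0x199→b51/s3 MISS; vc=[32,38,27]
#13 0xb3→b22/s6 L1-HIT; vc=[32,38,27]
#14 0x88→b17/s1 MISS; vc=[32,38,27]
#15 0x4f→b9/s1 MISS; vc=[38,27,17]
#16 0x8d→b17/s1 VC-HIT; vc=[38,27,9]
#17 0x4c→b9/s1 VC-HIT; vc=[38,27,17]

VC = [38, 27, 17]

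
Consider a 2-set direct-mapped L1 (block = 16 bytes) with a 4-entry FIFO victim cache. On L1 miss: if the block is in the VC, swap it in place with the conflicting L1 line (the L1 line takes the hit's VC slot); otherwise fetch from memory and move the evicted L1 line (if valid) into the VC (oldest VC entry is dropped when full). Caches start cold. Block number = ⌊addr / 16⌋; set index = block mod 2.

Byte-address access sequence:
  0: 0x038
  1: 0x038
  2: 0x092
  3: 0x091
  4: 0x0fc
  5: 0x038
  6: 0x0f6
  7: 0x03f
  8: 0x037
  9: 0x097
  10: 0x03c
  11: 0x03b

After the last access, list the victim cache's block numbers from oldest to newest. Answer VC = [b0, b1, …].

0: 0x38 (blk 3, set 1) → MISS  vc=[]
1: 0x38 (blk 3, set 1) → L1-HIT  vc=[]
2: 0x92 (blk 9, set 1) → MISS  vc=[3]
3: 0x91 (blk 9, set 1) → L1-HIT  vc=[3]
4: 0xfc (blk 15, set 1) → MISS  vc=[3, 9]
5: 0x38 (blk 3, set 1) → VC-HIT  vc=[15, 9]
6: 0xf6 (blk 15, set 1) → VC-HIT  vc=[3, 9]
7: 0x3f (blk 3, set 1) → VC-HIT  vc=[15, 9]
8: 0x37 (blk 3, set 1) → L1-HIT  vc=[15, 9]
9: 0x97 (blk 9, set 1) → VC-HIT  vc=[15, 3]
10: 0x3c (blk 3, set 1) → VC-HIT  vc=[15, 9]
11: 0x3b (blk 3, set 1) → L1-HIT  vc=[15, 9]

VC = [15, 9]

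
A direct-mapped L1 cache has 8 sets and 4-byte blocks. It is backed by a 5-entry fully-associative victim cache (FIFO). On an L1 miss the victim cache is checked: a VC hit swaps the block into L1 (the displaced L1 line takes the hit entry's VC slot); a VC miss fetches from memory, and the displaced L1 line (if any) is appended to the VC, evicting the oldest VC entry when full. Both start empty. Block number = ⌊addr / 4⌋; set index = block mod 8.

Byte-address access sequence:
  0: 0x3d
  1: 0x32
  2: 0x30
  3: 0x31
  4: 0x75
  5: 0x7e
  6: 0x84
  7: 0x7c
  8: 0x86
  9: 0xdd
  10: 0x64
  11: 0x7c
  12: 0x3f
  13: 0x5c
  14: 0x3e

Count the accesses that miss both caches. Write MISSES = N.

  [0] addr=0x3d blk=15 s=7: MISS | VC []
  [1] addr=0x32 blk=12 s=4: MISS | VC []
  [2] addr=0x30 blk=12 s=4: L1-HIT | VC []
  [3] addr=0x31 blk=12 s=4: L1-HIT | VC []
  [4] addr=0x75 blk=29 s=5: MISS | VC []
  [5] addr=0x7e blk=31 s=7: MISS | VC [15]
  [6] addr=0x84 blk=33 s=1: MISS | VC [15]
  [7] addr=0x7c blk=31 s=7: L1-HIT | VC [15]
  [8] addr=0x86 blk=33 s=1: L1-HIT | VC [15]
  [9] addr=0xdd blk=55 s=7: MISS | VC [15, 31]
  [10] addr=0x64 blk=25 s=1: MISS | VC [15, 31, 33]
  [11] addr=0x7c blk=31 s=7: VC-HIT | VC [15, 55, 33]
  [12] addr=0x3f blk=15 s=7: VC-HIT | VC [31, 55, 33]
  [13] addr=0x5c blk=23 s=7: MISS | VC [31, 55, 33, 15]
  [14] addr=0x3e blk=15 s=7: VC-HIT | VC [31, 55, 33, 23]

MISSES = 8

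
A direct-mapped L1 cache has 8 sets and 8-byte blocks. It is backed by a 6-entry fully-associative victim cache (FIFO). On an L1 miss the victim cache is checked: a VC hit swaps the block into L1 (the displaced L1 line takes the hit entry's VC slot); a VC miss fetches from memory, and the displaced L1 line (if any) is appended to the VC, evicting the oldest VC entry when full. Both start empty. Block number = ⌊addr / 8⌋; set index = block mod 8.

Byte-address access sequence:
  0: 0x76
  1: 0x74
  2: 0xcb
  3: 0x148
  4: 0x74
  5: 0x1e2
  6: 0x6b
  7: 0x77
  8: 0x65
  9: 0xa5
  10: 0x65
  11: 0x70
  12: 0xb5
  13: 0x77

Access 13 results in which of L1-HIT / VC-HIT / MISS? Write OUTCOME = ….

OUTCOME = VC-HIT

0: 0x76 (blk 14, set 6) → MISS  vc=[]
1: 0x74 (blk 14, set 6) → L1-HIT  vc=[]
2: 0xcb (blk 25, set 1) → MISS  vc=[]
3: 0x148 (blk 41, set 1) → MISS  vc=[25]
4: 0x74 (blk 14, set 6) → L1-HIT  vc=[25]
5: 0x1e2 (blk 60, set 4) → MISS  vc=[25]
6: 0x6b (blk 13, set 5) → MISS  vc=[25]
7: 0x77 (blk 14, set 6) → L1-HIT  vc=[25]
8: 0x65 (blk 12, set 4) → MISS  vc=[25, 60]
9: 0xa5 (blk 20, set 4) → MISS  vc=[25, 60, 12]
10: 0x65 (blk 12, set 4) → VC-HIT  vc=[25, 60, 20]
11: 0x70 (blk 14, set 6) → L1-HIT  vc=[25, 60, 20]
12: 0xb5 (blk 22, set 6) → MISS  vc=[25, 60, 20, 14]
13: 0x77 (blk 14, set 6) → VC-HIT  vc=[25, 60, 20, 22]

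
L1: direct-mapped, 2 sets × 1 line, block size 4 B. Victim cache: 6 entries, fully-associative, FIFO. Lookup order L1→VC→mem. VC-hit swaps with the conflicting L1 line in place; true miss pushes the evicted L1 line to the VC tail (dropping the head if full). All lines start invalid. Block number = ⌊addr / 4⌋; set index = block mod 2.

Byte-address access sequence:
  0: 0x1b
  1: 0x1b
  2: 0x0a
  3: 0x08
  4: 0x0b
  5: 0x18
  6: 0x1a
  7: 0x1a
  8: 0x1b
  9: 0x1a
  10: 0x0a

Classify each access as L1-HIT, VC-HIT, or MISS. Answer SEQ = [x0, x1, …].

SEQ = [MISS, L1-HIT, MISS, L1-HIT, L1-HIT, VC-HIT, L1-HIT, L1-HIT, L1-HIT, L1-HIT, VC-HIT]

0: 0x1b (blk 6, set 0) → MISS  vc=[]
1: 0x1b (blk 6, set 0) → L1-HIT  vc=[]
2: 0xa (blk 2, set 0) → MISS  vc=[6]
3: 0x8 (blk 2, set 0) → L1-HIT  vc=[6]
4: 0xb (blk 2, set 0) → L1-HIT  vc=[6]
5: 0x18 (blk 6, set 0) → VC-HIT  vc=[2]
6: 0x1a (blk 6, set 0) → L1-HIT  vc=[2]
7: 0x1a (blk 6, set 0) → L1-HIT  vc=[2]
8: 0x1b (blk 6, set 0) → L1-HIT  vc=[2]
9: 0x1a (blk 6, set 0) → L1-HIT  vc=[2]
10: 0xa (blk 2, set 0) → VC-HIT  vc=[6]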